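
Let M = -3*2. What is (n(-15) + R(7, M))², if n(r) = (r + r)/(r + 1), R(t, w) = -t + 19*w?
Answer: 692224/49 ≈ 14127.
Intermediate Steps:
M = -6
n(r) = 2*r/(1 + r) (n(r) = (2*r)/(1 + r) = 2*r/(1 + r))
(n(-15) + R(7, M))² = (2*(-15)/(1 - 15) + (-1*7 + 19*(-6)))² = (2*(-15)/(-14) + (-7 - 114))² = (2*(-15)*(-1/14) - 121)² = (15/7 - 121)² = (-832/7)² = 692224/49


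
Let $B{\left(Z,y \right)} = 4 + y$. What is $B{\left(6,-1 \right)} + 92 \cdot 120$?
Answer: $11043$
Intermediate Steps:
$B{\left(6,-1 \right)} + 92 \cdot 120 = \left(4 - 1\right) + 92 \cdot 120 = 3 + 11040 = 11043$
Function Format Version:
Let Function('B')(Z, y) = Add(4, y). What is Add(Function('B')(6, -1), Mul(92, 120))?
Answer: 11043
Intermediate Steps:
Add(Function('B')(6, -1), Mul(92, 120)) = Add(Add(4, -1), Mul(92, 120)) = Add(3, 11040) = 11043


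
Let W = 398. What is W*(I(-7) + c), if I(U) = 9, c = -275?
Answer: -105868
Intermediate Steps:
W*(I(-7) + c) = 398*(9 - 275) = 398*(-266) = -105868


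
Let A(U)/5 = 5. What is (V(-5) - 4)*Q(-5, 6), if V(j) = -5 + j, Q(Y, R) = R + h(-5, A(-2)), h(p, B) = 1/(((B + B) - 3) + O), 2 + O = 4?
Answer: -590/7 ≈ -84.286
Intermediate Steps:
O = 2 (O = -2 + 4 = 2)
A(U) = 25 (A(U) = 5*5 = 25)
h(p, B) = 1/(-1 + 2*B) (h(p, B) = 1/(((B + B) - 3) + 2) = 1/((2*B - 3) + 2) = 1/((-3 + 2*B) + 2) = 1/(-1 + 2*B))
Q(Y, R) = 1/49 + R (Q(Y, R) = R + 1/(-1 + 2*25) = R + 1/(-1 + 50) = R + 1/49 = 1/49 + R)
(V(-5) - 4)*Q(-5, 6) = ((-5 - 5) - 4)*(1/49 + 6) = (-10 - 4)*(295/49) = -14*295/49 = -590/7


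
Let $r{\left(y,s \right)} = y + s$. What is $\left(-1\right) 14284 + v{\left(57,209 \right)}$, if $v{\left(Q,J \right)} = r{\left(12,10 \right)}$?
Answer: $-14262$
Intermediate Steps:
$r{\left(y,s \right)} = s + y$
$v{\left(Q,J \right)} = 22$ ($v{\left(Q,J \right)} = 10 + 12 = 22$)
$\left(-1\right) 14284 + v{\left(57,209 \right)} = \left(-1\right) 14284 + 22 = -14284 + 22 = -14262$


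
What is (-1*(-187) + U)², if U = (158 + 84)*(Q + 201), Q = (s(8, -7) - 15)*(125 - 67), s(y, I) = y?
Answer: 2442632929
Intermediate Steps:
Q = -406 (Q = (8 - 15)*(125 - 67) = -7*58 = -406)
U = -49610 (U = (158 + 84)*(-406 + 201) = 242*(-205) = -49610)
(-1*(-187) + U)² = (-1*(-187) - 49610)² = (187 - 49610)² = (-49423)² = 2442632929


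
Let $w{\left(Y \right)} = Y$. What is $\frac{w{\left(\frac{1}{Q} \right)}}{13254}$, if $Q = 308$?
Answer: $\frac{1}{4082232} \approx 2.4496 \cdot 10^{-7}$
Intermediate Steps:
$\frac{w{\left(\frac{1}{Q} \right)}}{13254} = \frac{1}{308 \cdot 13254} = \frac{1}{308} \cdot \frac{1}{13254} = \frac{1}{4082232}$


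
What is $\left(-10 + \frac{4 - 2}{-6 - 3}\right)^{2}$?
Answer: $\frac{8464}{81} \approx 104.49$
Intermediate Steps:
$\left(-10 + \frac{4 - 2}{-6 - 3}\right)^{2} = \left(-10 + \frac{2}{-9}\right)^{2} = \left(-10 + 2 \left(- \frac{1}{9}\right)\right)^{2} = \left(-10 - \frac{2}{9}\right)^{2} = \left(- \frac{92}{9}\right)^{2} = \frac{8464}{81}$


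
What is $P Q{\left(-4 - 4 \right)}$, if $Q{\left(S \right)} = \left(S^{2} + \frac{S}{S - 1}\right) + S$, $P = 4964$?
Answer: $\frac{2541568}{9} \approx 2.824 \cdot 10^{5}$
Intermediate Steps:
$Q{\left(S \right)} = S + S^{2} + \frac{S}{-1 + S}$ ($Q{\left(S \right)} = \left(S^{2} + \frac{S}{-1 + S}\right) + S = S + S^{2} + \frac{S}{-1 + S}$)
$P Q{\left(-4 - 4 \right)} = 4964 \frac{\left(-4 - 4\right)^{3}}{-1 - 8} = 4964 \frac{\left(-8\right)^{3}}{-1 - 8} = 4964 \left(- \frac{512}{-9}\right) = 4964 \left(\left(-512\right) \left(- \frac{1}{9}\right)\right) = 4964 \cdot \frac{512}{9} = \frac{2541568}{9}$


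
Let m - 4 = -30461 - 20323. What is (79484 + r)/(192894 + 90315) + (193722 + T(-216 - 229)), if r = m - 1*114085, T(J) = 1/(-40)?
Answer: 2194548857471/11328360 ≈ 1.9372e+5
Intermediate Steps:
T(J) = -1/40
m = -50780 (m = 4 + (-30461 - 20323) = 4 - 50784 = -50780)
r = -164865 (r = -50780 - 1*114085 = -50780 - 114085 = -164865)
(79484 + r)/(192894 + 90315) + (193722 + T(-216 - 229)) = (79484 - 164865)/(192894 + 90315) + (193722 - 1/40) = -85381/283209 + 7748879/40 = 2194548857471/11328360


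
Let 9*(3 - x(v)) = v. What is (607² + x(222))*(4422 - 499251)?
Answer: -182308528926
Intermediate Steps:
x(v) = 3 - v/9
(607² + x(222))*(4422 - 499251) = (607² + (3 - ⅑*222))*(4422 - 499251) = (368449 + (3 - 74/3))*(-494829) = (368449 - 65/3)*(-494829) = (1105282/3)*(-494829) = -182308528926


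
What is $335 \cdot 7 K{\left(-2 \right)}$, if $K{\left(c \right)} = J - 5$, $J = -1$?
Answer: $-14070$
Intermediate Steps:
$K{\left(c \right)} = -6$ ($K{\left(c \right)} = -1 - 5 = -6$)
$335 \cdot 7 K{\left(-2 \right)} = 335 \cdot 7 \left(-6\right) = 335 \left(-42\right) = -14070$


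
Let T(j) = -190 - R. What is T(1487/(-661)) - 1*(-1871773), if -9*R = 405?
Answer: 1871628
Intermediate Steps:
R = -45 (R = -⅑*405 = -45)
T(j) = -145 (T(j) = -190 - 1*(-45) = -190 + 45 = -145)
T(1487/(-661)) - 1*(-1871773) = -145 - 1*(-1871773) = -145 + 1871773 = 1871628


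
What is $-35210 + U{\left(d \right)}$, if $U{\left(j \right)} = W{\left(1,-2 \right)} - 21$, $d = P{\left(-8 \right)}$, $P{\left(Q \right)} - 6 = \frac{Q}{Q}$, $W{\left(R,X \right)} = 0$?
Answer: $-35231$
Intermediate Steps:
$P{\left(Q \right)} = 7$ ($P{\left(Q \right)} = 6 + \frac{Q}{Q} = 6 + 1 = 7$)
$d = 7$
$U{\left(j \right)} = -21$ ($U{\left(j \right)} = 0 - 21 = -21$)
$-35210 + U{\left(d \right)} = -35210 - 21 = -35231$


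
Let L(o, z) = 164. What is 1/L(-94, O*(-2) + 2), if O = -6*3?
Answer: 1/164 ≈ 0.0060976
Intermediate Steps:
O = -18
1/L(-94, O*(-2) + 2) = 1/164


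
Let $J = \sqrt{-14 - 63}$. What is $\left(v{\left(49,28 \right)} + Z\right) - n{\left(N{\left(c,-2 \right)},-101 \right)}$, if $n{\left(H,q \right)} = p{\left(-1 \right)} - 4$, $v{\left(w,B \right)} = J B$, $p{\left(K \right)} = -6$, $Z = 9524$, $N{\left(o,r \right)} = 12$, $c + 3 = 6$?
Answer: $9534 + 28 i \sqrt{77} \approx 9534.0 + 245.7 i$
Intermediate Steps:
$J = i \sqrt{77}$ ($J = \sqrt{-77} = i \sqrt{77} \approx 8.775 i$)
$c = 3$ ($c = -3 + 6 = 3$)
$v{\left(w,B \right)} = i B \sqrt{77}$ ($v{\left(w,B \right)} = i \sqrt{77} B = i B \sqrt{77}$)
$n{\left(H,q \right)} = -10$ ($n{\left(H,q \right)} = -6 - 4 = -10$)
$\left(v{\left(49,28 \right)} + Z\right) - n{\left(N{\left(c,-2 \right)},-101 \right)} = \left(i 28 \sqrt{77} + 9524\right) - -10 = \left(28 i \sqrt{77} + 9524\right) + 10 = \left(9524 + 28 i \sqrt{77}\right) + 10 = 9534 + 28 i \sqrt{77}$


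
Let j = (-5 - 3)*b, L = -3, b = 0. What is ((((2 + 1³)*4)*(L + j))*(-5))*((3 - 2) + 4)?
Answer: 900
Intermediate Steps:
j = 0 (j = (-5 - 3)*0 = -8*0 = 0)
((((2 + 1³)*4)*(L + j))*(-5))*((3 - 2) + 4) = ((((2 + 1³)*4)*(-3 + 0))*(-5))*((3 - 2) + 4) = ((((2 + 1)*4)*(-3))*(-5))*(1 + 4) = (((3*4)*(-3))*(-5))*5 = ((12*(-3))*(-5))*5 = -36*(-5)*5 = 180*5 = 900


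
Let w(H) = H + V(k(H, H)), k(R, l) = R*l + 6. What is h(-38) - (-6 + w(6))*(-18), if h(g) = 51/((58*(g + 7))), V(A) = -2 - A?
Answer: -1424067/1798 ≈ -792.03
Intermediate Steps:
k(R, l) = 6 + R*l
h(g) = 51/(406 + 58*g) (h(g) = 51/((58*(7 + g))) = 51/(406 + 58*g))
w(H) = -8 + H - H**2 (w(H) = H + (-2 - (6 + H*H)) = H + (-2 - (6 + H**2)) = H + (-2 + (-6 - H**2)) = H + (-8 - H**2) = -8 + H - H**2)
h(-38) - (-6 + w(6))*(-18) = 51/(58*(7 - 38)) - (-6 + (-8 + 6 - 1*6**2))*(-18) = (51/58)/(-31) - (-6 + (-8 + 6 - 1*36))*(-18) = (51/58)*(-1/31) - (-6 + (-8 + 6 - 36))*(-18) = -51/1798 - (-6 - 38)*(-18) = -51/1798 - (-44)*(-18) = -51/1798 - 1*792 = -51/1798 - 792 = -1424067/1798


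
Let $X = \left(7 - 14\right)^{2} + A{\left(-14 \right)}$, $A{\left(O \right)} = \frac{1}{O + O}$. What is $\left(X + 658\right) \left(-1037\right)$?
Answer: $- \frac{20527415}{28} \approx -7.3312 \cdot 10^{5}$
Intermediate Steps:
$A{\left(O \right)} = \frac{1}{2 O}$
$X = \frac{1371}{28}$ ($X = \left(7 - 14\right)^{2} + \frac{1}{2 \left(-14\right)} = \left(-7\right)^{2} + \frac{1}{2} \left(- \frac{1}{14}\right) = 49 - \frac{1}{28} = \frac{1371}{28} \approx 48.964$)
$\left(X + 658\right) \left(-1037\right) = \left(\frac{1371}{28} + 658\right) \left(-1037\right) = \frac{19795}{28} \left(-1037\right) = - \frac{20527415}{28}$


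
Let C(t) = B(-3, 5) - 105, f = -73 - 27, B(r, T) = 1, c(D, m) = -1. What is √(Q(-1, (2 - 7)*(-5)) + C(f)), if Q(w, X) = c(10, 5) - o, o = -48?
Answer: I*√57 ≈ 7.5498*I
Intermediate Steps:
Q(w, X) = 47 (Q(w, X) = -1 - 1*(-48) = -1 + 48 = 47)
f = -100
C(t) = -104 (C(t) = 1 - 105 = -104)
√(Q(-1, (2 - 7)*(-5)) + C(f)) = √(47 - 104) = √(-57) = I*√57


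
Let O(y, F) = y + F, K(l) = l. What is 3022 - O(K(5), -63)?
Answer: 3080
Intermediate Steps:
O(y, F) = F + y
3022 - O(K(5), -63) = 3022 - (-63 + 5) = 3022 - 1*(-58) = 3022 + 58 = 3080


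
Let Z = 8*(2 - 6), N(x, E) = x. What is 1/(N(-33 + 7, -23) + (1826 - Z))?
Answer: 1/1832 ≈ 0.00054585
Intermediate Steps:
Z = -32 (Z = 8*(-4) = -32)
1/(N(-33 + 7, -23) + (1826 - Z)) = 1/((-33 + 7) + (1826 - 1*(-32))) = 1/(-26 + (1826 + 32)) = 1/(-26 + 1858) = 1/1832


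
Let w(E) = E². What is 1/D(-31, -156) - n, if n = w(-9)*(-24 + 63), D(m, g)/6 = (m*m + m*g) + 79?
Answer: -111373703/35256 ≈ -3159.0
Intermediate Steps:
D(m, g) = 474 + 6*m² + 6*g*m (D(m, g) = 6*((m*m + m*g) + 79) = 6*((m² + g*m) + 79) = 6*(79 + m² + g*m) = 474 + 6*m² + 6*g*m)
n = 3159 (n = (-9)²*(-24 + 63) = 81*39 = 3159)
1/D(-31, -156) - n = 1/(474 + 6*(-31)² + 6*(-156)*(-31)) - 1*3159 = 1/(474 + 6*961 + 29016) - 3159 = 1/(474 + 5766 + 29016) - 3159 = 1/35256 - 3159 = -111373703/35256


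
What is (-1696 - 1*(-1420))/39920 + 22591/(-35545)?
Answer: -45582157/70947820 ≈ -0.64247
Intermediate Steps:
(-1696 - 1*(-1420))/39920 + 22591/(-35545) = (-1696 + 1420)*(1/39920) + 22591*(-1/35545) = -276*1/39920 - 22591/35545 = -69/9980 - 22591/35545 = -45582157/70947820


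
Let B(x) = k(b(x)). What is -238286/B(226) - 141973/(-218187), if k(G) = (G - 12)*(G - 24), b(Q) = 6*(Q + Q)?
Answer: 18118376617/29324332800 ≈ 0.61786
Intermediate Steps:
b(Q) = 12*Q (b(Q) = 6*(2*Q) = 12*Q)
k(G) = (-24 + G)*(-12 + G) (k(G) = (-12 + G)*(-24 + G) = (-24 + G)*(-12 + G))
B(x) = 288 - 432*x + 144*x² (B(x) = 288 + (12*x)² - 432*x = 288 + 144*x² - 432*x = 288 - 432*x + 144*x²)
-238286/B(226) - 141973/(-218187) = -238286/(288 - 432*226 + 144*226²) - 141973/(-218187) = -238286/(288 - 97632 + 144*51076) - 141973*(-1/218187) = -238286/(288 - 97632 + 7354944) + 141973/218187 = -238286/7257600 + 141973/218187 = -238286*1/7257600 + 141973/218187 = -119143/3628800 + 141973/218187 = 18118376617/29324332800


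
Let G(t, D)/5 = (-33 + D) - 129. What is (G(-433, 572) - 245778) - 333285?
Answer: -577013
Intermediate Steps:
G(t, D) = -810 + 5*D (G(t, D) = 5*((-33 + D) - 129) = 5*(-162 + D) = -810 + 5*D)
(G(-433, 572) - 245778) - 333285 = ((-810 + 5*572) - 245778) - 333285 = ((-810 + 2860) - 245778) - 333285 = (2050 - 245778) - 333285 = -243728 - 333285 = -577013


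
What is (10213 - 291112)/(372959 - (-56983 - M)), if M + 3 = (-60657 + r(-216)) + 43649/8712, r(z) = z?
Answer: -2447192088/3215346641 ≈ -0.76110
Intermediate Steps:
M = -530308063/8712 (M = -3 + ((-60657 - 216) + 43649/8712) = -3 + (-60873 + 43649*(1/8712)) = -3 + (-60873 + 43649/8712) = -3 - 530281927/8712 = -530308063/8712 ≈ -60871.)
(10213 - 291112)/(372959 - (-56983 - M)) = (10213 - 291112)/(372959 - (-56983 - 1*(-530308063/8712))) = -280899/(372959 - (-56983 + 530308063/8712)) = -280899/(372959 - 1*33872167/8712) = -280899/(372959 - 33872167/8712) = -280899/3215346641/8712 = -280899*8712/3215346641 = -2447192088/3215346641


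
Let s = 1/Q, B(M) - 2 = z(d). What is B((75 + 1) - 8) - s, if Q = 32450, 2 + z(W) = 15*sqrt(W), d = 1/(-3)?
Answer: -1/32450 + 5*I*sqrt(3) ≈ -3.0817e-5 + 8.6602*I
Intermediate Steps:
d = -1/3 ≈ -0.33333
z(W) = -2 + 15*sqrt(W)
B(M) = 5*I*sqrt(3) (B(M) = 2 + (-2 + 15*sqrt(-1/3)) = 2 + (-2 + 15*(I*sqrt(3)/3)) = 2 + (-2 + 5*I*sqrt(3)) = 5*I*sqrt(3))
s = 1/32450 ≈ 3.0817e-5
B((75 + 1) - 8) - s = 5*I*sqrt(3) - 1*1/32450 = 5*I*sqrt(3) - 1/32450 = -1/32450 + 5*I*sqrt(3)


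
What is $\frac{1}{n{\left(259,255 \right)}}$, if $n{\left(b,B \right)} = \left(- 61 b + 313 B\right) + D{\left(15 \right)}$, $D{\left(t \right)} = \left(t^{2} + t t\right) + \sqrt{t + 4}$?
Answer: $\frac{64466}{4155865137} - \frac{\sqrt{19}}{4155865137} \approx 1.5511 \cdot 10^{-5}$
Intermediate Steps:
$D{\left(t \right)} = \sqrt{4 + t} + 2 t^{2}$ ($D{\left(t \right)} = \left(t^{2} + t^{2}\right) + \sqrt{4 + t} = 2 t^{2} + \sqrt{4 + t} = \sqrt{4 + t} + 2 t^{2}$)
$n{\left(b,B \right)} = 450 + \sqrt{19} - 61 b + 313 B$ ($n{\left(b,B \right)} = \left(- 61 b + 313 B\right) + \left(\sqrt{4 + 15} + 2 \cdot 15^{2}\right) = \left(- 61 b + 313 B\right) + \left(\sqrt{19} + 2 \cdot 225\right) = \left(- 61 b + 313 B\right) + \left(\sqrt{19} + 450\right) = \left(- 61 b + 313 B\right) + \left(450 + \sqrt{19}\right) = 450 + \sqrt{19} - 61 b + 313 B$)
$\frac{1}{n{\left(259,255 \right)}} = \frac{1}{450 + \sqrt{19} - 15799 + 313 \cdot 255} = \frac{1}{450 + \sqrt{19} - 15799 + 79815} = \frac{1}{64466 + \sqrt{19}}$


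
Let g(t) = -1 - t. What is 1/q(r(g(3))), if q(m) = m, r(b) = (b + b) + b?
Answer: -1/12 ≈ -0.083333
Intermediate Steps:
r(b) = 3*b (r(b) = 2*b + b = 3*b)
1/q(r(g(3))) = 1/(3*(-1 - 1*3)) = 1/(3*(-1 - 3)) = 1/(3*(-4)) = 1/(-12) = -1/12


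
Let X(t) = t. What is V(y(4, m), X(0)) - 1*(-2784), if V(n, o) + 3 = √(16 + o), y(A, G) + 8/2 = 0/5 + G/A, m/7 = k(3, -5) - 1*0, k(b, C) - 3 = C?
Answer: 2785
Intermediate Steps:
k(b, C) = 3 + C
m = -14 (m = 7*((3 - 5) - 1*0) = 7*(-2 + 0) = 7*(-2) = -14)
y(A, G) = -4 + G/A (y(A, G) = -4 + (0/5 + G/A) = -4 + (0*(⅕) + G/A) = -4 + (0 + G/A) = -4 + G/A)
V(n, o) = -3 + √(16 + o)
V(y(4, m), X(0)) - 1*(-2784) = (-3 + √(16 + 0)) - 1*(-2784) = (-3 + √16) + 2784 = (-3 + 4) + 2784 = 1 + 2784 = 2785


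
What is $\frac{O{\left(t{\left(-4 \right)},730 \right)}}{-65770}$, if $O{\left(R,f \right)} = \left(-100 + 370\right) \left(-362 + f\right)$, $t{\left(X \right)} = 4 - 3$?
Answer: $- \frac{9936}{6577} \approx -1.5107$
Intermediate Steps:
$t{\left(X \right)} = 1$ ($t{\left(X \right)} = 4 - 3 = 1$)
$O{\left(R,f \right)} = -97740 + 270 f$ ($O{\left(R,f \right)} = 270 \left(-362 + f\right) = -97740 + 270 f$)
$\frac{O{\left(t{\left(-4 \right)},730 \right)}}{-65770} = \frac{-97740 + 270 \cdot 730}{-65770} = \left(-97740 + 197100\right) \left(- \frac{1}{65770}\right) = 99360 \left(- \frac{1}{65770}\right) = - \frac{9936}{6577}$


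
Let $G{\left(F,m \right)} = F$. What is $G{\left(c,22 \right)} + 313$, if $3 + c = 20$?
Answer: $330$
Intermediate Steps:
$c = 17$ ($c = -3 + 20 = 17$)
$G{\left(c,22 \right)} + 313 = 17 + 313 = 330$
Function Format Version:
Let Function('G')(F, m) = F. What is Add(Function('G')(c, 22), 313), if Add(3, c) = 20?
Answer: 330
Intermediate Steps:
c = 17 (c = Add(-3, 20) = 17)
Add(Function('G')(c, 22), 313) = Add(17, 313) = 330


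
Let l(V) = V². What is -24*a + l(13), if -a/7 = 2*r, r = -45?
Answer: -14951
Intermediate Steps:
a = 630 (a = -14*(-45) = -7*(-90) = 630)
-24*a + l(13) = -24*630 + 13² = -15120 + 169 = -14951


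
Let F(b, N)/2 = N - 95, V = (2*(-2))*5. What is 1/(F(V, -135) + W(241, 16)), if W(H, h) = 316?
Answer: -1/144 ≈ -0.0069444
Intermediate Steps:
V = -20 (V = -4*5 = -20)
F(b, N) = -190 + 2*N (F(b, N) = 2*(N - 95) = 2*(-95 + N) = -190 + 2*N)
1/(F(V, -135) + W(241, 16)) = 1/((-190 + 2*(-135)) + 316) = 1/((-190 - 270) + 316) = 1/(-460 + 316) = 1/(-144) = -1/144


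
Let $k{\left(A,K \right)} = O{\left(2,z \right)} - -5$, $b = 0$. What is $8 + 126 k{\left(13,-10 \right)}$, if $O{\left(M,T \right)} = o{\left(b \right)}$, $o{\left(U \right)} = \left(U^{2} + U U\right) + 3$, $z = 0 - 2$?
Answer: $1016$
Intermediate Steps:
$z = -2$ ($z = 0 - 2 = -2$)
$o{\left(U \right)} = 3 + 2 U^{2}$ ($o{\left(U \right)} = \left(U^{2} + U^{2}\right) + 3 = 2 U^{2} + 3 = 3 + 2 U^{2}$)
$O{\left(M,T \right)} = 3$ ($O{\left(M,T \right)} = 3 + 2 \cdot 0^{2} = 3 + 2 \cdot 0 = 3 + 0 = 3$)
$k{\left(A,K \right)} = 8$ ($k{\left(A,K \right)} = 3 - -5 = 3 + 5 = 8$)
$8 + 126 k{\left(13,-10 \right)} = 8 + 126 \cdot 8 = 8 + 1008 = 1016$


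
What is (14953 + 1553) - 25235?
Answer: -8729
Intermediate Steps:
(14953 + 1553) - 25235 = 16506 - 25235 = -8729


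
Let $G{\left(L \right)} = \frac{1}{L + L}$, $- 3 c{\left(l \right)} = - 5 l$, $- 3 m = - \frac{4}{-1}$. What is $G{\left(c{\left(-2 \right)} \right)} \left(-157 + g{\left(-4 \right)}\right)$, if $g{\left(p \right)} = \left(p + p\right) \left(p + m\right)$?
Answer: $\frac{343}{20} \approx 17.15$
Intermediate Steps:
$m = - \frac{4}{3}$ ($m = - \frac{\left(-4\right) \frac{1}{-1}}{3} = - \frac{\left(-4\right) \left(-1\right)}{3} = \left(- \frac{1}{3}\right) 4 = - \frac{4}{3} \approx -1.3333$)
$g{\left(p \right)} = 2 p \left(- \frac{4}{3} + p\right)$ ($g{\left(p \right)} = \left(p + p\right) \left(p - \frac{4}{3}\right) = 2 p \left(- \frac{4}{3} + p\right)$)
$c{\left(l \right)} = \frac{5 l}{3}$ ($c{\left(l \right)} = - \frac{\left(-5\right) l}{3} = \frac{5 l}{3}$)
$G{\left(L \right)} = \frac{1}{2 L}$
$G{\left(c{\left(-2 \right)} \right)} \left(-157 + g{\left(-4 \right)}\right) = \frac{1}{2 \cdot \frac{5}{3} \left(-2\right)} \left(-157 + \frac{2}{3} \left(-4\right) \left(-4 + 3 \left(-4\right)\right)\right) = \frac{1}{2 \left(- \frac{10}{3}\right)} \left(-157 + \frac{2}{3} \left(-4\right) \left(-4 - 12\right)\right) = \frac{1}{2} \left(- \frac{3}{10}\right) \left(-157 + \frac{2}{3} \left(-4\right) \left(-16\right)\right) = - \frac{3 \left(-157 + \frac{128}{3}\right)}{20} = \left(- \frac{3}{20}\right) \left(- \frac{343}{3}\right) = \frac{343}{20}$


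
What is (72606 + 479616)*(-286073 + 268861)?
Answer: -9504845064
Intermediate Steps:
(72606 + 479616)*(-286073 + 268861) = 552222*(-17212) = -9504845064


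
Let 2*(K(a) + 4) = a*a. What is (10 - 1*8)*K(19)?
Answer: 353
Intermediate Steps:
K(a) = -4 + a²/2 (K(a) = -4 + (a*a)/2 = -4 + a²/2)
(10 - 1*8)*K(19) = (10 - 1*8)*(-4 + (½)*19²) = (10 - 8)*(-4 + (½)*361) = 2*(-4 + 361/2) = 2*(353/2) = 353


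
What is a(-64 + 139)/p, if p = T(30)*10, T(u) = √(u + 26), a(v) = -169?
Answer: -169*√14/280 ≈ -2.2584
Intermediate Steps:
T(u) = √(26 + u)
p = 20*√14 (p = √(26 + 30)*10 = √56*10 = (2*√14)*10 = 20*√14 ≈ 74.833)
a(-64 + 139)/p = -169*√14/280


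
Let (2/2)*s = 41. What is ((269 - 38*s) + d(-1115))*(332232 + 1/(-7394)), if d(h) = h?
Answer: -2952741135214/3697 ≈ -7.9869e+8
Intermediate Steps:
s = 41
((269 - 38*s) + d(-1115))*(332232 + 1/(-7394)) = ((269 - 38*41) - 1115)*(332232 + 1/(-7394)) = ((269 - 1558) - 1115)*(332232 - 1/7394) = (-1289 - 1115)*(2456523407/7394) = -2404*2456523407/7394 = -2952741135214/3697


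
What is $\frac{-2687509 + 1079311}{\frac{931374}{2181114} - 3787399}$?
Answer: $\frac{97435088127}{229465223642} \approx 0.42462$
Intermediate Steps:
$\frac{-2687509 + 1079311}{\frac{931374}{2181114} - 3787399} = - \frac{1608198}{931374 \cdot \frac{1}{2181114} - 3787399} = - \frac{1608198}{\frac{51743}{121173} - 3787399} = - \frac{1608198}{- \frac{458930447284}{121173}} = \left(-1608198\right) \left(- \frac{121173}{458930447284}\right) = \frac{97435088127}{229465223642}$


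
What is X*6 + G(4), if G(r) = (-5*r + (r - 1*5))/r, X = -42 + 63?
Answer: 483/4 ≈ 120.75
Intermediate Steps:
X = 21
G(r) = (-5 - 4*r)/r (G(r) = (-5*r + (r - 5))/r = (-5*r + (-5 + r))/r = (-5 - 4*r)/r)
X*6 + G(4) = 21*6 + (-4 - 5/4) = 126 + (-4 - 5*¼) = 126 + (-4 - 5/4) = 126 - 21/4 = 483/4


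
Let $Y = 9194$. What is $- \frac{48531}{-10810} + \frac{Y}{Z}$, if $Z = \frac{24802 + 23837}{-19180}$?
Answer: $- \frac{1903884845891}{525787590} \approx -3621.0$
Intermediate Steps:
$Z = - \frac{48639}{19180}$ ($Z = 48639 \left(- \frac{1}{19180}\right) = - \frac{48639}{19180} \approx -2.5359$)
$- \frac{48531}{-10810} + \frac{Y}{Z} = - \frac{48531}{-10810} + \frac{9194}{- \frac{48639}{19180}} = \left(-48531\right) \left(- \frac{1}{10810}\right) + 9194 \left(- \frac{19180}{48639}\right) = \frac{48531}{10810} - \frac{176340920}{48639} = - \frac{1903884845891}{525787590}$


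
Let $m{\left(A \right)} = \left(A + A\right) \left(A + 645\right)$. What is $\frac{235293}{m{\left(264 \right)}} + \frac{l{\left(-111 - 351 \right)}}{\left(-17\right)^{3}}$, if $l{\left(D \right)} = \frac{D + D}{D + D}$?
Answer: $\frac{385171519}{786001392} \approx 0.49004$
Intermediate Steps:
$m{\left(A \right)} = 2 A \left(645 + A\right)$
$l{\left(D \right)} = 1$ ($l{\left(D \right)} = \frac{2 D}{2 D} = 2 D \frac{1}{2 D} = 1$)
$\frac{235293}{m{\left(264 \right)}} + \frac{l{\left(-111 - 351 \right)}}{\left(-17\right)^{3}} = \frac{235293}{2 \cdot 264 \left(645 + 264\right)} + 1 \frac{1}{\left(-17\right)^{3}} = \frac{235293}{2 \cdot 264 \cdot 909} + 1 \frac{1}{-4913} = \frac{235293}{479952} + 1 \left(- \frac{1}{4913}\right) = 235293 \cdot \frac{1}{479952} - \frac{1}{4913} = \frac{78431}{159984} - \frac{1}{4913} = \frac{385171519}{786001392}$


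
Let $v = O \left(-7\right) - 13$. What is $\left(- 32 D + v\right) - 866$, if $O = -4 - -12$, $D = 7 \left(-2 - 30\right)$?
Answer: $6233$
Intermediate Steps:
$D = -224$ ($D = 7 \left(-2 - 30\right) = 7 \left(-32\right) = -224$)
$O = 8$ ($O = -4 + 12 = 8$)
$v = -69$ ($v = 8 \left(-7\right) - 13 = -56 - 13 = -69$)
$\left(- 32 D + v\right) - 866 = \left(\left(-32\right) \left(-224\right) - 69\right) - 866 = \left(7168 - 69\right) - 866 = 7099 - 866 = 6233$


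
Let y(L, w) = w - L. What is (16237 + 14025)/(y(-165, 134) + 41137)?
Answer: 15131/20718 ≈ 0.73033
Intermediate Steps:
(16237 + 14025)/(y(-165, 134) + 41137) = (16237 + 14025)/((134 - 1*(-165)) + 41137) = 30262/((134 + 165) + 41137) = 30262/(299 + 41137) = 30262/41436 = 30262*(1/41436) = 15131/20718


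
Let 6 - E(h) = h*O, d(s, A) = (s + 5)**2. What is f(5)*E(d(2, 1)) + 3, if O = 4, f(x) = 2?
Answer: -377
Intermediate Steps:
d(s, A) = (5 + s)**2
E(h) = 6 - 4*h (E(h) = 6 - h*4 = 6 - 4*h)
f(5)*E(d(2, 1)) + 3 = 2*(6 - 4*(5 + 2)**2) + 3 = 2*(6 - 4*7**2) + 3 = 2*(6 - 4*49) + 3 = 2*(6 - 196) + 3 = 2*(-190) + 3 = -380 + 3 = -377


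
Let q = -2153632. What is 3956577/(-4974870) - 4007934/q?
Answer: 951494981743/892836602320 ≈ 1.0657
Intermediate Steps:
3956577/(-4974870) - 4007934/q = 3956577/(-4974870) - 4007934/(-2153632) = 3956577*(-1/4974870) - 4007934*(-1/2153632) = -1318859/1658290 + 2003967/1076816 = 951494981743/892836602320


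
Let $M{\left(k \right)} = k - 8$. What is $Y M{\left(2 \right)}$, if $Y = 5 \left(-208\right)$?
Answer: $6240$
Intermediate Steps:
$M{\left(k \right)} = -8 + k$ ($M{\left(k \right)} = k - 8 = -8 + k$)
$Y = -1040$
$Y M{\left(2 \right)} = - 1040 \left(-8 + 2\right) = \left(-1040\right) \left(-6\right) = 6240$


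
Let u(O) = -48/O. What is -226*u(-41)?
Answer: -10848/41 ≈ -264.59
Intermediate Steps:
-226*u(-41) = -(-10848)/(-41) = -(-10848)*(-1)/41 = -226*48/41 = -10848/41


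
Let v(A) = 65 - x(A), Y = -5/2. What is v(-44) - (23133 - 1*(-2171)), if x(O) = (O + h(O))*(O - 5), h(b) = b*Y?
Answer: -22005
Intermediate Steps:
Y = -5/2 (Y = -5*½ = -5/2 ≈ -2.5000)
h(b) = -5*b/2 (h(b) = b*(-5/2) = -5*b/2)
x(O) = -3*O*(-5 + O)/2 (x(O) = (O - 5*O/2)*(O - 5) = (-3*O/2)*(-5 + O) = -3*O*(-5 + O)/2)
v(A) = 65 - 3*A*(5 - A)/2
v(-44) - (23133 - 1*(-2171)) = (65 - 15/2*(-44) + (3/2)*(-44)²) - (23133 - 1*(-2171)) = (65 + 330 + (3/2)*1936) - (23133 + 2171) = (65 + 330 + 2904) - 1*25304 = 3299 - 25304 = -22005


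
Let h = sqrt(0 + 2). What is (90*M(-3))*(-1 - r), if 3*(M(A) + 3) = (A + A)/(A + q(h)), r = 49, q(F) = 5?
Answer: 18000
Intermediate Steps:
h = sqrt(2) ≈ 1.4142
M(A) = -3 + 2*A/(3*(5 + A)) (M(A) = -3 + ((A + A)/(A + 5))/3 = -3 + ((2*A)/(5 + A))/3 = -3 + (2*A/(5 + A))/3 = -3 + 2*A/(3*(5 + A)))
(90*M(-3))*(-1 - r) = (90*((-45 - 7*(-3))/(3*(5 - 3))))*(-1 - 1*49) = (90*((1/3)*(-45 + 21)/2))*(-1 - 49) = (90*((1/3)*(1/2)*(-24)))*(-50) = (90*(-4))*(-50) = -360*(-50) = 18000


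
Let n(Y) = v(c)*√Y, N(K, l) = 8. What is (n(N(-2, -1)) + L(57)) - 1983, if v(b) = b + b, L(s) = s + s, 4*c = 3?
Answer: -1869 + 3*√2 ≈ -1864.8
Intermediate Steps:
c = ¾ (c = (¼)*3 = ¾ ≈ 0.75000)
L(s) = 2*s
v(b) = 2*b
n(Y) = 3*√Y/2 (n(Y) = (2*(¾))*√Y = 3*√Y/2)
(n(N(-2, -1)) + L(57)) - 1983 = (3*√8/2 + 2*57) - 1983 = (3*(2*√2)/2 + 114) - 1983 = (3*√2 + 114) - 1983 = (114 + 3*√2) - 1983 = -1869 + 3*√2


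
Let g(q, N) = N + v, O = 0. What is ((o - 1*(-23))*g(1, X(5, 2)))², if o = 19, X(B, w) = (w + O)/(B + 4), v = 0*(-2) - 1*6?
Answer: 529984/9 ≈ 58887.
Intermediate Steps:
v = -6 (v = 0 - 6 = -6)
X(B, w) = w/(4 + B) (X(B, w) = (w + 0)/(B + 4) = w/(4 + B))
g(q, N) = -6 + N (g(q, N) = N - 6 = -6 + N)
((o - 1*(-23))*g(1, X(5, 2)))² = ((19 - 1*(-23))*(-6 + 2/(4 + 5)))² = ((19 + 23)*(-6 + 2/9))² = (42*(-6 + 2*(⅑)))² = (42*(-6 + 2/9))² = (42*(-52/9))² = (-728/3)² = 529984/9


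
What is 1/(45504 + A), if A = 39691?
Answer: 1/85195 ≈ 1.1738e-5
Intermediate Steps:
1/(45504 + A) = 1/(45504 + 39691) = 1/85195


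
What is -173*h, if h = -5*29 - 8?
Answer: 26469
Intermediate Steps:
h = -153 (h = -145 - 8 = -153)
-173*h = -173*(-153) = 26469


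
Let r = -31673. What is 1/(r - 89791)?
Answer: -1/121464 ≈ -8.2329e-6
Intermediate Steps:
1/(r - 89791) = 1/(-31673 - 89791) = 1/(-121464) = -1/121464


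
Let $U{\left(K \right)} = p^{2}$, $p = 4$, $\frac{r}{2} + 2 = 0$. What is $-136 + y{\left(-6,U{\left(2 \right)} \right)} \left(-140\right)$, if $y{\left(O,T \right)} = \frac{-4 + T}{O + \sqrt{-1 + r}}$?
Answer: $\frac{4504}{41} + \frac{1680 i \sqrt{5}}{41} \approx 109.85 + 91.624 i$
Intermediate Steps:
$r = -4$ ($r = -4 + 2 \cdot 0 = -4 + 0 = -4$)
$U{\left(K \right)} = 16$ ($U{\left(K \right)} = 4^{2} = 16$)
$y{\left(O,T \right)} = \frac{-4 + T}{O + i \sqrt{5}}$ ($y{\left(O,T \right)} = \frac{-4 + T}{O + \sqrt{-1 - 4}} = \frac{-4 + T}{O + \sqrt{-5}} = \frac{-4 + T}{O + i \sqrt{5}}$)
$-136 + y{\left(-6,U{\left(2 \right)} \right)} \left(-140\right) = -136 + \frac{-4 + 16}{-6 + i \sqrt{5}} \left(-140\right) = -136 + \frac{1}{-6 + i \sqrt{5}} \cdot 12 \left(-140\right) = -136 + \frac{12}{-6 + i \sqrt{5}} \left(-140\right) = -136 - \frac{1680}{-6 + i \sqrt{5}}$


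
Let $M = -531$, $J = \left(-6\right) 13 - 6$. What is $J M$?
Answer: $44604$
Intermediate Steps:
$J = -84$ ($J = -78 - 6 = -84$)
$J M = \left(-84\right) \left(-531\right) = 44604$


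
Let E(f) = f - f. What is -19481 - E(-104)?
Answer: -19481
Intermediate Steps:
E(f) = 0
-19481 - E(-104) = -19481 - 1*0 = -19481 + 0 = -19481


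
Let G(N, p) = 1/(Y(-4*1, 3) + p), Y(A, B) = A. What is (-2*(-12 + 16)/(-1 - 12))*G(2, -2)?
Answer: -4/39 ≈ -0.10256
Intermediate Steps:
G(N, p) = 1/(-4 + p) (G(N, p) = 1/(-4*1 + p) = 1/(-4 + p))
(-2*(-12 + 16)/(-1 - 12))*G(2, -2) = (-2*(-12 + 16)/(-1 - 12))/(-4 - 2) = -8/(-13)/(-6) = -8*(-1)/13*(-⅙) = -2*(-4/13)*(-⅙) = (8/13)*(-⅙) = -4/39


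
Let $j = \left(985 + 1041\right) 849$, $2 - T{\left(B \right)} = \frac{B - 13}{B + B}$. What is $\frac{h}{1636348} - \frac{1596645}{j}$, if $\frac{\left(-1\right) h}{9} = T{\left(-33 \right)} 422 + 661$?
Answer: $- \frac{4824255447993}{5160172691212} \approx -0.9349$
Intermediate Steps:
$T{\left(B \right)} = 2 - \frac{-13 + B}{2 B}$ ($T{\left(B \right)} = 2 - \frac{B - 13}{B + B} = 2 - \frac{-13 + B}{2 B}$)
$h = - \frac{119877}{11}$ ($h = - 9 \left(\frac{13 + 3 \left(-33\right)}{2 \left(-33\right)} 422 + 661\right) = - 9 \left(\frac{1}{2} \left(- \frac{1}{33}\right) \left(13 - 99\right) 422 + 661\right) = - 9 \left(\frac{1}{2} \left(- \frac{1}{33}\right) \left(-86\right) 422 + 661\right) = - 9 \left(\frac{43}{33} \cdot 422 + 661\right) = - 9 \left(\frac{18146}{33} + 661\right) = \left(-9\right) \frac{39959}{33} = - \frac{119877}{11} \approx -10898.0$)
$j = 1720074$ ($j = 2026 \cdot 849 = 1720074$)
$\frac{h}{1636348} - \frac{1596645}{j} = - \frac{119877}{11 \cdot 1636348} - \frac{1596645}{1720074} = \left(- \frac{119877}{11}\right) \frac{1}{1636348} - \frac{532215}{573358} = - \frac{119877}{17999828} - \frac{532215}{573358} = - \frac{4824255447993}{5160172691212}$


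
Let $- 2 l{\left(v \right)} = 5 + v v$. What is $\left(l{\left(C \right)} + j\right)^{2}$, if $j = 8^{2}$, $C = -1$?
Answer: $3721$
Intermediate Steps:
$l{\left(v \right)} = - \frac{5}{2} - \frac{v^{2}}{2}$ ($l{\left(v \right)} = - \frac{5 + v v}{2} = - \frac{5 + v^{2}}{2} = - \frac{5}{2} - \frac{v^{2}}{2}$)
$j = 64$
$\left(l{\left(C \right)} + j\right)^{2} = \left(\left(- \frac{5}{2} - \frac{\left(-1\right)^{2}}{2}\right) + 64\right)^{2} = \left(\left(- \frac{5}{2} - \frac{1}{2}\right) + 64\right)^{2} = \left(-3 + 64\right)^{2} = 61^{2} = 3721$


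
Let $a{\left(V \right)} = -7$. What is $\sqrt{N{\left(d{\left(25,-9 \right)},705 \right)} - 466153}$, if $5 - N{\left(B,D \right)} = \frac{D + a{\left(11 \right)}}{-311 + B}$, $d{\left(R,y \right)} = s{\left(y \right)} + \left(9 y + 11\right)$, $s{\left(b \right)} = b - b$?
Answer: $\frac{i \sqrt{67666243890}}{381} \approx 682.75 i$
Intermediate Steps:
$s{\left(b \right)} = 0$
$d{\left(R,y \right)} = 11 + 9 y$ ($d{\left(R,y \right)} = 0 + \left(9 y + 11\right) = 0 + \left(11 + 9 y\right) = 11 + 9 y$)
$N{\left(B,D \right)} = 5 - \frac{-7 + D}{-311 + B}$ ($N{\left(B,D \right)} = 5 - \frac{D - 7}{-311 + B} = 5 - \frac{-7 + D}{-311 + B}$)
$\sqrt{N{\left(d{\left(25,-9 \right)},705 \right)} - 466153} = \sqrt{\frac{-1548 - 705 + 5 \left(11 + 9 \left(-9\right)\right)}{-311 + \left(11 + 9 \left(-9\right)\right)} - 466153} = \sqrt{\frac{-1548 - 705 + 5 \left(11 - 81\right)}{-311 + \left(11 - 81\right)} - 466153} = \sqrt{\frac{-1548 - 705 + 5 \left(-70\right)}{-311 - 70} - 466153} = \sqrt{\frac{-1548 - 705 - 350}{-381} - 466153} = \sqrt{\left(- \frac{1}{381}\right) \left(-2603\right) - 466153} = \sqrt{\frac{2603}{381} - 466153} = \sqrt{- \frac{177601690}{381}} = \frac{i \sqrt{67666243890}}{381}$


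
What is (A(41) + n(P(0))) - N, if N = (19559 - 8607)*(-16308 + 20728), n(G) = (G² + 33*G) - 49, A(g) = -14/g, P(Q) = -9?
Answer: -1984732319/41 ≈ -4.8408e+7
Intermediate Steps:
n(G) = -49 + G² + 33*G
N = 48407840 (N = 10952*4420 = 48407840)
(A(41) + n(P(0))) - N = (-14/41 + (-49 + (-9)² + 33*(-9))) - 1*48407840 = (-14*1/41 + (-49 + 81 - 297)) - 48407840 = (-14/41 - 265) - 48407840 = -10879/41 - 48407840 = -1984732319/41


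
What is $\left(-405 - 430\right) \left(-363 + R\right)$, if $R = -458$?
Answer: $685535$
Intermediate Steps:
$\left(-405 - 430\right) \left(-363 + R\right) = \left(-405 - 430\right) \left(-363 - 458\right) = \left(-835\right) \left(-821\right) = 685535$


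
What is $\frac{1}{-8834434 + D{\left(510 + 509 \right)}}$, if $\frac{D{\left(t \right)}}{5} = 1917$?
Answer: $- \frac{1}{8824849} \approx -1.1332 \cdot 10^{-7}$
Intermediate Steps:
$D{\left(t \right)} = 9585$ ($D{\left(t \right)} = 5 \cdot 1917 = 9585$)
$\frac{1}{-8834434 + D{\left(510 + 509 \right)}} = \frac{1}{-8834434 + 9585} = \frac{1}{-8824849} = - \frac{1}{8824849}$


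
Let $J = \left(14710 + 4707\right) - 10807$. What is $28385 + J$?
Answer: $36995$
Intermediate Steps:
$J = 8610$ ($J = 19417 - 10807 = 8610$)
$28385 + J = 28385 + 8610 = 36995$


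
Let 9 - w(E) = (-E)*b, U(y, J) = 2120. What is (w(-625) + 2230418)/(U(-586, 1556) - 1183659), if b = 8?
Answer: -2225427/1181539 ≈ -1.8835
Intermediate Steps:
w(E) = 9 + 8*E (w(E) = 9 - (-E)*8 = 9 - (-8)*E = 9 + 8*E)
(w(-625) + 2230418)/(U(-586, 1556) - 1183659) = ((9 + 8*(-625)) + 2230418)/(2120 - 1183659) = ((9 - 5000) + 2230418)/(-1181539) = (-4991 + 2230418)*(-1/1181539) = 2225427*(-1/1181539) = -2225427/1181539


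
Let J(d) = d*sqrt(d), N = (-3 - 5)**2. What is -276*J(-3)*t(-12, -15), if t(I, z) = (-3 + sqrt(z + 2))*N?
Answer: 52992*I*sqrt(3)*(-3 + I*sqrt(13)) ≈ -3.3094e+5 - 2.7535e+5*I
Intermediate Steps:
N = 64 (N = (-8)**2 = 64)
J(d) = d**(3/2)
t(I, z) = -192 + 64*sqrt(2 + z) (t(I, z) = (-3 + sqrt(z + 2))*64 = (-3 + sqrt(2 + z))*64 = -192 + 64*sqrt(2 + z))
-276*J(-3)*t(-12, -15) = -276*(-3)**(3/2)*(-192 + 64*sqrt(2 - 15)) = -276*(-3*I*sqrt(3))*(-192 + 64*sqrt(-13)) = -276*(-3*I*sqrt(3))*(-192 + 64*(I*sqrt(13))) = -276*(-3*I*sqrt(3))*(-192 + 64*I*sqrt(13)) = -(-828)*I*sqrt(3)*(-192 + 64*I*sqrt(13)) = 828*I*sqrt(3)*(-192 + 64*I*sqrt(13))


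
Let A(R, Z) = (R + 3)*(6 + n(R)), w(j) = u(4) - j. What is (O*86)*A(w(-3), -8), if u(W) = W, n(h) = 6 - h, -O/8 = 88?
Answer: -3027200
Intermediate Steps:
O = -704 (O = -8*88 = -704)
w(j) = 4 - j
A(R, Z) = (3 + R)*(12 - R) (A(R, Z) = (R + 3)*(6 + (6 - R)) = (3 + R)*(12 - R))
(O*86)*A(w(-3), -8) = (-704*86)*(36 - (4 - 1*(-3))² + 9*(4 - 1*(-3))) = -60544*(36 - (4 + 3)² + 9*(4 + 3)) = -60544*(36 - 1*7² + 9*7) = -60544*(36 - 1*49 + 63) = -60544*(36 - 49 + 63) = -60544*50 = -3027200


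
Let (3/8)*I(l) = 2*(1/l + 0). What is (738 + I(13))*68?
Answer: 1958264/39 ≈ 50212.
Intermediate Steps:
I(l) = 16/(3*l) (I(l) = 8*(2*(1/l + 0))/3 = 8*(2/l)/3 = 16/(3*l))
(738 + I(13))*68 = (738 + (16/3)/13)*68 = (738 + (16/3)*(1/13))*68 = (738 + 16/39)*68 = (28798/39)*68 = 1958264/39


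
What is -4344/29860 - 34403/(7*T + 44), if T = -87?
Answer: 51240961/843545 ≈ 60.745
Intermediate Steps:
-4344/29860 - 34403/(7*T + 44) = -4344/29860 - 34403/(7*(-87) + 44) = -4344*1/29860 - 34403/(-609 + 44) = -1086/7465 - 34403/(-565) = -1086/7465 - 34403*(-1/565) = -1086/7465 + 34403/565 = 51240961/843545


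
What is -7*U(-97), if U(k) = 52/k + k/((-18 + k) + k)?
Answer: 11305/20564 ≈ 0.54975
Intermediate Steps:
U(k) = 52/k + k/(-18 + 2*k)
-7*U(-97) = -7*(-936 + (-97)² + 104*(-97))/(2*(-97)*(-9 - 97)) = -7*(-1)*(-936 + 9409 - 10088)/(2*97*(-106)) = -7*(-1)*(-1)*(-1615)/(2*97*106) = -7*(-1615/20564) = 11305/20564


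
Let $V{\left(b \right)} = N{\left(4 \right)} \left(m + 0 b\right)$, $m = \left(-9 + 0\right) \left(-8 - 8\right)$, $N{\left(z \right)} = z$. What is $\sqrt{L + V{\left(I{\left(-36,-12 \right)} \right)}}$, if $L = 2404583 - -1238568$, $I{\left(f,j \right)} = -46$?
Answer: $\sqrt{3643727} \approx 1908.9$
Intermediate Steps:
$L = 3643151$ ($L = 2404583 + 1238568 = 3643151$)
$m = 144$ ($m = \left(-9\right) \left(-16\right) = 144$)
$V{\left(b \right)} = 576$ ($V{\left(b \right)} = 4 \left(144 + 0 b\right) = 4 \left(144 + 0\right) = 4 \cdot 144 = 576$)
$\sqrt{L + V{\left(I{\left(-36,-12 \right)} \right)}} = \sqrt{3643151 + 576} = \sqrt{3643727}$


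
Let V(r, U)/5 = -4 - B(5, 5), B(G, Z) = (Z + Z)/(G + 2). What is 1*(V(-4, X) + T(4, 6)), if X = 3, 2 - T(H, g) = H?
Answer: -204/7 ≈ -29.143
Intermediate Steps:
T(H, g) = 2 - H
B(G, Z) = 2*Z/(2 + G) (B(G, Z) = (2*Z)/(2 + G) = 2*Z/(2 + G))
V(r, U) = -190/7 (V(r, U) = 5*(-4 - 2*5/(2 + 5)) = 5*(-4 - 2*5/7) = 5*(-4 - 1*10/7) = 5*(-4 - 10/7) = 5*(-38/7) = -190/7)
1*(V(-4, X) + T(4, 6)) = 1*(-190/7 + (2 - 1*4)) = 1*(-190/7 + (2 - 4)) = 1*(-190/7 - 2) = 1*(-204/7) = -204/7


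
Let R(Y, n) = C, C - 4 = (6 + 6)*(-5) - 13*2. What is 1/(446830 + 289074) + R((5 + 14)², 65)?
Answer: -60344127/735904 ≈ -82.000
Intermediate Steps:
C = -82 (C = 4 + ((6 + 6)*(-5) - 13*2) = 4 + (12*(-5) - 26) = 4 + (-60 - 26) = 4 - 86 = -82)
R(Y, n) = -82
1/(446830 + 289074) + R((5 + 14)², 65) = 1/(446830 + 289074) - 82 = 1/735904 - 82 = -60344127/735904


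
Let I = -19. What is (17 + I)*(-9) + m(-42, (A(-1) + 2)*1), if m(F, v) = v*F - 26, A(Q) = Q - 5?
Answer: 160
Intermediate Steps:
A(Q) = -5 + Q
m(F, v) = -26 + F*v (m(F, v) = F*v - 26 = -26 + F*v)
(17 + I)*(-9) + m(-42, (A(-1) + 2)*1) = (17 - 19)*(-9) + (-26 - 42*((-5 - 1) + 2)) = -2*(-9) + (-26 - 42*(-6 + 2)) = 18 + (-26 - (-168)) = 18 + (-26 - 42*(-4)) = 18 + (-26 + 168) = 18 + 142 = 160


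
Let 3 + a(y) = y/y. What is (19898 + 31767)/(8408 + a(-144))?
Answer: 51665/8406 ≈ 6.1462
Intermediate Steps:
a(y) = -2 (a(y) = -3 + y/y = -3 + 1 = -2)
(19898 + 31767)/(8408 + a(-144)) = (19898 + 31767)/(8408 - 2) = 51665/8406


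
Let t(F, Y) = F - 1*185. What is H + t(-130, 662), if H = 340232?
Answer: 339917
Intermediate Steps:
t(F, Y) = -185 + F (t(F, Y) = F - 185 = -185 + F)
H + t(-130, 662) = 340232 + (-185 - 130) = 340232 - 315 = 339917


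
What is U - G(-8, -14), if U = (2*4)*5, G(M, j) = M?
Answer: 48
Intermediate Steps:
U = 40 (U = 8*5 = 40)
U - G(-8, -14) = 40 - 1*(-8) = 40 + 8 = 48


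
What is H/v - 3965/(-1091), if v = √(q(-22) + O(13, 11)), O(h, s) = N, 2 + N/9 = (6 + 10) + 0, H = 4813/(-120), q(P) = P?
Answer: 3965/1091 - 4813*√26/6240 ≈ -0.29867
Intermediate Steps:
H = -4813/120 (H = 4813*(-1/120) = -4813/120 ≈ -40.108)
N = 126 (N = -18 + 9*((6 + 10) + 0) = -18 + 9*(16 + 0) = -18 + 9*16 = -18 + 144 = 126)
O(h, s) = 126
v = 2*√26 (v = √(-22 + 126) = √104 = 2*√26 ≈ 10.198)
H/v - 3965/(-1091) = -4813*√26/52/120 - 3965/(-1091) = -4813*√26/6240 - 3965*(-1/1091) = -4813*√26/6240 + 3965/1091 = 3965/1091 - 4813*√26/6240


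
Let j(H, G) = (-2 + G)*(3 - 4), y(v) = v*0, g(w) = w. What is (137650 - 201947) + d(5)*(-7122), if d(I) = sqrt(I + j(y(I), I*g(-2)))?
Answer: -64297 - 7122*sqrt(17) ≈ -93662.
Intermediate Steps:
y(v) = 0
j(H, G) = 2 - G (j(H, G) = (-2 + G)*(-1) = 2 - G)
d(I) = sqrt(2 + 3*I) (d(I) = sqrt(I + (2 - I*(-2))) = sqrt(I + (2 - (-2)*I)) = sqrt(I + (2 + 2*I)) = sqrt(2 + 3*I))
(137650 - 201947) + d(5)*(-7122) = (137650 - 201947) + sqrt(2 + 3*5)*(-7122) = -64297 + sqrt(2 + 15)*(-7122) = -64297 + sqrt(17)*(-7122) = -64297 - 7122*sqrt(17)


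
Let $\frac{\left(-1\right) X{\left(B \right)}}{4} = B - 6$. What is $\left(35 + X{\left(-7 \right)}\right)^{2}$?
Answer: $7569$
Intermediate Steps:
$X{\left(B \right)} = 24 - 4 B$ ($X{\left(B \right)} = - 4 \left(B - 6\right) = - 4 \left(-6 + B\right) = 24 - 4 B$)
$\left(35 + X{\left(-7 \right)}\right)^{2} = \left(35 + \left(24 - -28\right)\right)^{2} = \left(35 + \left(24 + 28\right)\right)^{2} = \left(35 + 52\right)^{2} = 87^{2} = 7569$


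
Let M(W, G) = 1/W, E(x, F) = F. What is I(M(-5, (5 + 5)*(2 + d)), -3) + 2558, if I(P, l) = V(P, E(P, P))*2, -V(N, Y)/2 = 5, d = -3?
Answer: 2538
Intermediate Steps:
V(N, Y) = -10 (V(N, Y) = -2*5 = -10)
I(P, l) = -20 (I(P, l) = -10*2 = -20)
I(M(-5, (5 + 5)*(2 + d)), -3) + 2558 = -20 + 2558 = 2538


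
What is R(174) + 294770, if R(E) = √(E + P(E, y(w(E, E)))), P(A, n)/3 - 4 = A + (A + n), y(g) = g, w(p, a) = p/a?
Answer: 294770 + 3*√137 ≈ 2.9481e+5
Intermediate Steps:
P(A, n) = 12 + 3*n + 6*A (P(A, n) = 12 + 3*(A + (A + n)) = 12 + 3*(n + 2*A) = 12 + (3*n + 6*A) = 12 + 3*n + 6*A)
R(E) = √(15 + 7*E) (R(E) = √(E + (12 + 3*(E/E) + 6*E)) = √(E + (12 + 3*1 + 6*E)) = √(E + (12 + 3 + 6*E)) = √(E + (15 + 6*E)) = √(15 + 7*E))
R(174) + 294770 = √(15 + 7*174) + 294770 = √(15 + 1218) + 294770 = √1233 + 294770 = 3*√137 + 294770 = 294770 + 3*√137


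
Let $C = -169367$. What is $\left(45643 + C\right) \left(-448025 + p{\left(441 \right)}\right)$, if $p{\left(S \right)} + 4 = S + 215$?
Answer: $55350777052$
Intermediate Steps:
$p{\left(S \right)} = 211 + S$ ($p{\left(S \right)} = -4 + \left(S + 215\right) = -4 + \left(215 + S\right) = 211 + S$)
$\left(45643 + C\right) \left(-448025 + p{\left(441 \right)}\right) = \left(45643 - 169367\right) \left(-448025 + \left(211 + 441\right)\right) = - 123724 \left(-448025 + 652\right) = \left(-123724\right) \left(-447373\right) = 55350777052$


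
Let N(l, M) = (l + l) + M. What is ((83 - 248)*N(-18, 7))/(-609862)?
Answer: -435/55442 ≈ -0.0078460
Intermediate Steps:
N(l, M) = M + 2*l (N(l, M) = 2*l + M = M + 2*l)
((83 - 248)*N(-18, 7))/(-609862) = ((83 - 248)*(7 + 2*(-18)))/(-609862) = -165*(7 - 36)*(-1/609862) = -165*(-29)*(-1/609862) = 4785*(-1/609862) = -435/55442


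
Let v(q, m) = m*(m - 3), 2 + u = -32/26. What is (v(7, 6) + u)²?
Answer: 36864/169 ≈ 218.13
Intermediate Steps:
u = -42/13 (u = -2 - 32/26 = -2 - 32*1/26 = -2 - 16/13 = -42/13 ≈ -3.2308)
v(q, m) = m*(-3 + m)
(v(7, 6) + u)² = (6*(-3 + 6) - 42/13)² = (6*3 - 42/13)² = (18 - 42/13)² = (192/13)² = 36864/169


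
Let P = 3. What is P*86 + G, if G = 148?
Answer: 406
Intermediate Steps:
P*86 + G = 3*86 + 148 = 258 + 148 = 406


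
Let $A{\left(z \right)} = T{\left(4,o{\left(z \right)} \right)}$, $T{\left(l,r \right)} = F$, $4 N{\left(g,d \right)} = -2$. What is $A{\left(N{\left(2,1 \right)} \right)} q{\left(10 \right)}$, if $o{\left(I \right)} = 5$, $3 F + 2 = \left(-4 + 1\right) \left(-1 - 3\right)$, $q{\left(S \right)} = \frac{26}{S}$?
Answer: $\frac{26}{3} \approx 8.6667$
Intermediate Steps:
$N{\left(g,d \right)} = - \frac{1}{2}$ ($N{\left(g,d \right)} = \frac{1}{4} \left(-2\right) = - \frac{1}{2}$)
$F = \frac{10}{3}$ ($F = - \frac{2}{3} + \frac{\left(-4 + 1\right) \left(-1 - 3\right)}{3} = - \frac{2}{3} + \frac{\left(-3\right) \left(-4\right)}{3} = - \frac{2}{3} + \frac{1}{3} \cdot 12 = - \frac{2}{3} + 4 = \frac{10}{3} \approx 3.3333$)
$T{\left(l,r \right)} = \frac{10}{3}$
$A{\left(z \right)} = \frac{10}{3}$
$A{\left(N{\left(2,1 \right)} \right)} q{\left(10 \right)} = \frac{10 \cdot \frac{26}{10}}{3} = \frac{10 \cdot 26 \cdot \frac{1}{10}}{3} = \frac{10}{3} \cdot \frac{13}{5} = \frac{26}{3}$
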